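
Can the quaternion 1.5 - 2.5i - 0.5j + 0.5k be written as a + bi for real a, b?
No. The quaternion 1.5 - 2.5i - 0.5j + 0.5k has j-coefficient y = -0.5 and k-coefficient z = 0.5, not both zero, so it does not lie in the complex subalgebra spanned by 1 and i.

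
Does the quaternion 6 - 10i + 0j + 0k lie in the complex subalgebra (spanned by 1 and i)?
Yes. The quaternion 6 - 10i has j- and k-coefficients y = z = 0, so it lies in the complex subalgebra spanned by 1 and i.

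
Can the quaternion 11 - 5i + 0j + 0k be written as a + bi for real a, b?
Yes. The quaternion 11 - 5i has j- and k-coefficients y = z = 0, so it lies in the complex subalgebra spanned by 1 and i.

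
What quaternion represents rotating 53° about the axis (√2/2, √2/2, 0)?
0.8949 + 0.3155i + 0.3155j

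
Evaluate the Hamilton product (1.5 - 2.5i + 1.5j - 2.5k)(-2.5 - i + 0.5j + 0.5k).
-5.75 + 6.75i + 0.75j + 7.25k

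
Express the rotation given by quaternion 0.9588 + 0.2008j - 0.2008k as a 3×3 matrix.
[[0.8387, 0.3851, 0.3851], [-0.3851, 0.9194, -0.0806], [-0.3851, -0.0806, 0.9194]]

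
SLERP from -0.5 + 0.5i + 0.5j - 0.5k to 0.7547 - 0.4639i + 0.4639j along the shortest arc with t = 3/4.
-0.7897 + 0.5461i - 0.2311j - 0.1575k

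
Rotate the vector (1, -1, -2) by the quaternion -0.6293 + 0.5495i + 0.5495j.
(1.175, -1.175, 1.799)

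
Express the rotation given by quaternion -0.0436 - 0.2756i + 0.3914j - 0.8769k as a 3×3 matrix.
[[-0.8443, -0.2922, 0.4492], [-0.1393, -0.6898, -0.7105], [0.5175, -0.6624, 0.5417]]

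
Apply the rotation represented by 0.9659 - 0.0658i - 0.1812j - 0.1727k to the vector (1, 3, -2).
(2.602, 2.106, -1.672)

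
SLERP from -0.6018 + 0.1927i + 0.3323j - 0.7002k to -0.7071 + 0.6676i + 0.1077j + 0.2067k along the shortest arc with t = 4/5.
-0.7603 + 0.6255i + 0.1749j + 0.0069k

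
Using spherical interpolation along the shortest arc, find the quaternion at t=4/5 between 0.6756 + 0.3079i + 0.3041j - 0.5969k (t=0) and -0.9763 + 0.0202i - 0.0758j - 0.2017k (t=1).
0.9887 + 0.0551i + 0.1358j + 0.0315k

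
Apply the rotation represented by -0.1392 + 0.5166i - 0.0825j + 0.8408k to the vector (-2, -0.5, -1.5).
(-0.557, 1.105, -2.229)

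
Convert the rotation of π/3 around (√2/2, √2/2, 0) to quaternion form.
0.866 + 0.3536i + 0.3536j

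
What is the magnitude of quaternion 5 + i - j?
√27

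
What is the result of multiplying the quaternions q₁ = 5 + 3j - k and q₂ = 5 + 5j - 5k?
5 - 10i + 40j - 30k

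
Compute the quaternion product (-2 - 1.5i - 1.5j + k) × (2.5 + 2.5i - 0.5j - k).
-1 - 6.75i - 1.75j + 9k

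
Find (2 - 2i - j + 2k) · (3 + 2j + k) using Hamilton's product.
6 - 11i + 3j + 4k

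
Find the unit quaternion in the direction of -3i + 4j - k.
-0.5883i + 0.7845j - 0.1961k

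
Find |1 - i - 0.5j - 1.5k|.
2.121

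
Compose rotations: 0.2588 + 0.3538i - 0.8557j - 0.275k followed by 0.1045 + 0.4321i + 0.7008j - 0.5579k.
0.3204 - 0.5213i + 0.0134j - 0.7908k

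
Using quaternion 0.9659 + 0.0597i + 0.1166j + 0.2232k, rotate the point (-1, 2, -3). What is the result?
(-2.463, 1.531, -2.364)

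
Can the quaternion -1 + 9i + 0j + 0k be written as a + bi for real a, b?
Yes. The quaternion -1 + 9i has j- and k-coefficients y = z = 0, so it lies in the complex subalgebra spanned by 1 and i.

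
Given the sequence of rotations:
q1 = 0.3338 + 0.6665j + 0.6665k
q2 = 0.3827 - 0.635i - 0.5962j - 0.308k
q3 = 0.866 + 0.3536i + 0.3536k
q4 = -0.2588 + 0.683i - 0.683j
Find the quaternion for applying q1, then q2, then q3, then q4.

q2 · q1 = 0.7304 - 0.404i + 0.4793j - 0.271k
q3 · q2 · q1 = 0.8712 - 0.2611i + 0.368j + 0.1931k
q4 · q3 · q2 · q1 = 0.2042 + 0.5307i - 0.8222j + 0.023k
0.2042 + 0.5307i - 0.8222j + 0.023k


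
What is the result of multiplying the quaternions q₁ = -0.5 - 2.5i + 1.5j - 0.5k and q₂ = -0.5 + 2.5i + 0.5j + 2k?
6.75 + 3.25i + 2.75j - 5.75k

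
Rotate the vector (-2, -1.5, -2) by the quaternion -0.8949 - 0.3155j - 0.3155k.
(-1.486, -2.729, -0.771)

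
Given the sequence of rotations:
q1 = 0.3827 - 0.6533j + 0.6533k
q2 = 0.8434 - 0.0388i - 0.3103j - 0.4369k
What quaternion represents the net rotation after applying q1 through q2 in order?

q2 · q1 = 0.4055 - 0.503i - 0.6444j + 0.4091k
0.4055 - 0.503i - 0.6444j + 0.4091k


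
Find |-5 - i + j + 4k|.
√43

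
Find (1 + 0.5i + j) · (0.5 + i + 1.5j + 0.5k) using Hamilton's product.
-1.5 + 1.75i + 1.75j + 0.25k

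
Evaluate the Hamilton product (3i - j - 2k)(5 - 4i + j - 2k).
9 + 19i + 9j - 11k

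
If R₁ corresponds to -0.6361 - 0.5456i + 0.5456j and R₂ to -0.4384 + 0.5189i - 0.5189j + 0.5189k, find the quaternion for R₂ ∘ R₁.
0.8451 - 0.374i - 0.1922j - 0.3301k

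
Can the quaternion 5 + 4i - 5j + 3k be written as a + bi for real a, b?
No. The quaternion 5 + 4i - 5j + 3k has j-coefficient y = -5 and k-coefficient z = 3, not both zero, so it does not lie in the complex subalgebra spanned by 1 and i.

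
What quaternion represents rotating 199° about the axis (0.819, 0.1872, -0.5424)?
-0.165 + 0.8078i + 0.1846j - 0.535k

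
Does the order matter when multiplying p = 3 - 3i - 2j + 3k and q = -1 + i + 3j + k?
Yes: pq = 3 - 5i + 17j - 7k ≠ 3 + 17i + 5j + 7k = qp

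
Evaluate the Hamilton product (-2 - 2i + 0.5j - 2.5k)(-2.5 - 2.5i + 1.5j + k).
1.75 + 14.25i + 4j + 2.5k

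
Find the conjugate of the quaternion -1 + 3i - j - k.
-1 - 3i + j + k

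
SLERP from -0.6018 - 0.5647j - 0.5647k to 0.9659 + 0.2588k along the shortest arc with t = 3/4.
-0.9211 - 0.1547j - 0.3573k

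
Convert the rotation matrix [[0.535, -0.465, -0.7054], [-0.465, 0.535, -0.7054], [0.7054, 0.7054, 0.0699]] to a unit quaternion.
0.7314 + 0.4822i - 0.4822j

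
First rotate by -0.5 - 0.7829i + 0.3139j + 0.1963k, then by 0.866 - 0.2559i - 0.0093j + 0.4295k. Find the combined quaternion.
-0.7147 - 0.6867i - 0.0095j - 0.1324k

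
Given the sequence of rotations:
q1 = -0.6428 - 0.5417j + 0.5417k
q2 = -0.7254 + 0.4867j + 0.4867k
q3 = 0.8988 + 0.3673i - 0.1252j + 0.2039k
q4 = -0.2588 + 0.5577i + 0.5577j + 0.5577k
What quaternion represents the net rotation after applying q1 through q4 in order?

q2 · q1 = 0.4663 + 0.5273i + 0.0801j - 0.7058k
q3 · q2 · q1 = 0.3794 + 0.7172i + 0.3804j - 0.4439k
q4 · q3 · q2 · q1 = -0.4628 - 0.4337i + 0.7607j + 0.1386k
-0.4628 - 0.4337i + 0.7607j + 0.1386k


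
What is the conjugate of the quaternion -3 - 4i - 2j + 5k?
-3 + 4i + 2j - 5k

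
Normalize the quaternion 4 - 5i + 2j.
0.5963 - 0.7454i + 0.2981j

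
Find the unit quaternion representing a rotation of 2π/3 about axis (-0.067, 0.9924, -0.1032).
0.5 - 0.058i + 0.8594j - 0.0894k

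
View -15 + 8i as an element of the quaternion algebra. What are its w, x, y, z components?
-15 + 8i + 0j + 0k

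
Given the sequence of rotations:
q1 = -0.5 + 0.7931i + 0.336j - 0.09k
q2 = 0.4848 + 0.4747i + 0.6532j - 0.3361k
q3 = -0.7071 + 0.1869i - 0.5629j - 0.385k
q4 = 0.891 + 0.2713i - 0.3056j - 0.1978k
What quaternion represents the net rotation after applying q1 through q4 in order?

q2 · q1 = -0.8686 + 0.2013i - 0.3875j - 0.2341k
q3 · q2 · q1 = 0.2683 - 0.3221i + 0.7292j + 0.5408k
q4 · q3 · q2 · q1 = 0.6563 - 0.2352i + 0.4847j + 0.5282k
0.6563 - 0.2352i + 0.4847j + 0.5282k


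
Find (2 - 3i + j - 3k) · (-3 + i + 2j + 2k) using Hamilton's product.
1 + 19i + 4j + 6k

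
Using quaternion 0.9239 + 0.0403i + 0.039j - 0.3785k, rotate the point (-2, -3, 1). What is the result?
(-3.487, -0.842, 1.064)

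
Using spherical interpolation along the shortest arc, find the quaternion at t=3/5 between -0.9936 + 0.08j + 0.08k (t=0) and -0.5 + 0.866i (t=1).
-0.8069 + 0.5883i + 0.0376j + 0.0376k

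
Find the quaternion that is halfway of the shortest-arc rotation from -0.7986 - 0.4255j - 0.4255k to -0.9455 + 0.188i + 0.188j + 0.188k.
-0.9765 + 0.1053i - 0.133j - 0.133k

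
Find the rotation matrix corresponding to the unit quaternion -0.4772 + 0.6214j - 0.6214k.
[[-0.5446, -0.5931, -0.5931], [0.5931, 0.2277, -0.7723], [0.5931, -0.7723, 0.2277]]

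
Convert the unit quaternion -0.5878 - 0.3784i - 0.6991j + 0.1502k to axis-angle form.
axis = (-0.4677, -0.8641, 0.1857), θ = 252°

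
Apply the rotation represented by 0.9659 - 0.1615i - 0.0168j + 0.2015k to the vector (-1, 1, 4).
(-1.692, 1.693, 3.503)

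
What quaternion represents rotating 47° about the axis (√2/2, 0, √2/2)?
0.9171 + 0.282i + 0.282k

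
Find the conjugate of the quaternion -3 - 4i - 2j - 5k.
-3 + 4i + 2j + 5k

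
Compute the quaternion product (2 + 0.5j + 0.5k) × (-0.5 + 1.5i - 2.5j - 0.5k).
0.5 + 4i - 4.5j - 2k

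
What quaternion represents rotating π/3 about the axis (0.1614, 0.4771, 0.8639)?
0.866 + 0.0807i + 0.2386j + 0.432k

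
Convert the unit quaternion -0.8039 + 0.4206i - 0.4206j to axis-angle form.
axis = (√2/2, -√2/2, 0), θ = 287°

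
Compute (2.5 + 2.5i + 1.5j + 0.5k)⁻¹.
0.1667 - 0.1667i - 0.1j - 0.0333k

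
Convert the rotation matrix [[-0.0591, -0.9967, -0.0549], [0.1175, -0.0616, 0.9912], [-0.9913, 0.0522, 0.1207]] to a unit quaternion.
0.5 - 0.4695i + 0.4682j + 0.5571k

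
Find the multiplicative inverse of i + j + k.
-0.3333i - 0.3333j - 0.3333k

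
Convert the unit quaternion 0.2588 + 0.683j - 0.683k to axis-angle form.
axis = (0, √2/2, -√2/2), θ = 5π/6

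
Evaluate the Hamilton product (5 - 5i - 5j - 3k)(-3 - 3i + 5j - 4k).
-17 + 35i + 29j - 51k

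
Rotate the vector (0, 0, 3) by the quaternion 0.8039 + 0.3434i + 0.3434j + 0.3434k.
(2.364, -0.949, 1.585)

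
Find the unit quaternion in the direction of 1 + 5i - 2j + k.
0.1796 + 0.898i - 0.3592j + 0.1796k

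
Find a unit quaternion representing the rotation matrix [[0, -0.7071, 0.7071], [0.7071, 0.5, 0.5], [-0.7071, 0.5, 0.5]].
0.7071 + 0.5j + 0.5k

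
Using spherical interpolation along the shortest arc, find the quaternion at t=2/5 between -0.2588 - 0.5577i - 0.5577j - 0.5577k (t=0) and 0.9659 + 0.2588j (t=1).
-0.6537 - 0.3906i - 0.5172j - 0.3906k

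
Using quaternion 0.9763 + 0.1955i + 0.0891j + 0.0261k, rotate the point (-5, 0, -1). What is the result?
(-5.098, -0.052, -0.089)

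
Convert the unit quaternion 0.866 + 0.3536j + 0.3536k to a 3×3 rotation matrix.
[[0.4999, -0.6124, 0.6124], [0.6124, 0.7499, 0.2501], [-0.6124, 0.2501, 0.7499]]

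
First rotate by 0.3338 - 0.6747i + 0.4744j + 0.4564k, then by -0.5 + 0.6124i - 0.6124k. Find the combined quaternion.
0.5258 + 0.8323i - 0.1035j - 0.1421k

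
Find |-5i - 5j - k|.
√51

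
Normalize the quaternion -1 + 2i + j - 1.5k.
-0.3482 + 0.6963i + 0.3482j - 0.5222k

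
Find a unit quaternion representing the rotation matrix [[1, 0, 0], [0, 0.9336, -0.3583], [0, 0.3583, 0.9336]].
0.9833 + 0.1822i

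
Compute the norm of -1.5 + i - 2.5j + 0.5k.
3.122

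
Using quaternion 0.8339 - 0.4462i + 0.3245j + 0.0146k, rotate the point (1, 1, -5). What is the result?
(-2.166, -3.432, -3.245)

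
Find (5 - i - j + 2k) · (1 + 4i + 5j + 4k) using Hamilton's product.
6 + 5i + 36j + 21k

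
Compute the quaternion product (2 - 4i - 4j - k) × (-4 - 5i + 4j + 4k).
-8 - 6i + 45j - 24k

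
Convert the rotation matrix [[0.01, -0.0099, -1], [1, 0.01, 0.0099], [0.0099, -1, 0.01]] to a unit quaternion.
0.5074 - 0.4975i - 0.4975j + 0.4975k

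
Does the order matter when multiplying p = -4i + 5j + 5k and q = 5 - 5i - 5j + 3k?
Yes: pq = -10 + 20i + 12j + 70k ≠ -10 - 60i + 38j - 20k = qp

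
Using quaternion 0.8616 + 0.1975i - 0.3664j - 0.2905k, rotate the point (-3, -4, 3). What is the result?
(-5.35, -1.459, -1.802)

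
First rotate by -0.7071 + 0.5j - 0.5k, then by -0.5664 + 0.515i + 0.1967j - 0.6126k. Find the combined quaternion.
-0.0041 - 0.1562i - 0.1648j + 0.9739k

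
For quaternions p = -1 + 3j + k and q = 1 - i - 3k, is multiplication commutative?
No: pq = 2 - 8i + 2j + 7k ≠ 2 + 10i + 4j + k = qp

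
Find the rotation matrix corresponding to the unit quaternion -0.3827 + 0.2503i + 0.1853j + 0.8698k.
[[-0.5818, 0.7585, 0.2936], [-0.573, -0.6384, 0.5139], [0.5773, 0.1308, 0.806]]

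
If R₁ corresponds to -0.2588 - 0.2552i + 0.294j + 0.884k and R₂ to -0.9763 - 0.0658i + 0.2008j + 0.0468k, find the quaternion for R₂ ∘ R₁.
0.1355 + 0.4299i - 0.2928j - 0.8433k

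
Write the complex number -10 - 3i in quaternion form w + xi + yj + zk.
-10 - 3i + 0j + 0k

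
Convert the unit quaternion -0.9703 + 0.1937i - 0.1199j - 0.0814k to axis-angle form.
axis = (0.8007, -0.4956, -0.3365), θ = 332°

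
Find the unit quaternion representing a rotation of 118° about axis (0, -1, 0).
0.515 - 0.8572j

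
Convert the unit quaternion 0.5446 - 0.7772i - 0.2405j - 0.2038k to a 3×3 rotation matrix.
[[0.8013, 0.5958, 0.0548], [0.1519, -0.2911, 0.9446], [0.5787, -0.7485, -0.3238]]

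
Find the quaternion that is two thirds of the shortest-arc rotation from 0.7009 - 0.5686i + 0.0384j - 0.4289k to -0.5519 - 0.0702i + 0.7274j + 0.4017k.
0.6883 - 0.1731i - 0.5259j - 0.4688k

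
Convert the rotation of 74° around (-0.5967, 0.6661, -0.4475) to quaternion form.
0.7986 - 0.3591i + 0.4009j - 0.2693k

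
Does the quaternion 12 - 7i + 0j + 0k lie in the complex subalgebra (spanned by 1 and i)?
Yes. The quaternion 12 - 7i has j- and k-coefficients y = z = 0, so it lies in the complex subalgebra spanned by 1 and i.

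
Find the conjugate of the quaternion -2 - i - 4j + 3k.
-2 + i + 4j - 3k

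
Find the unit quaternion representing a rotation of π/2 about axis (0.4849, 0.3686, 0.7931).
0.7071 + 0.3429i + 0.2606j + 0.5608k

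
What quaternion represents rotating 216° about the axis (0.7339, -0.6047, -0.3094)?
-0.309 + 0.698i - 0.5751j - 0.2943k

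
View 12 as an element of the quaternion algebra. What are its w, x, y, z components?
12 + 0i + 0j + 0k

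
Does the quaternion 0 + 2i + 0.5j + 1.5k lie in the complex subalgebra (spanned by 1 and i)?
No. The quaternion 2i + 0.5j + 1.5k has j-coefficient y = 0.5 and k-coefficient z = 1.5, not both zero, so it does not lie in the complex subalgebra spanned by 1 and i.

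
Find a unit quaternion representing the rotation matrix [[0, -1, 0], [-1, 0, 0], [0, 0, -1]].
-0.7071i + 0.7071j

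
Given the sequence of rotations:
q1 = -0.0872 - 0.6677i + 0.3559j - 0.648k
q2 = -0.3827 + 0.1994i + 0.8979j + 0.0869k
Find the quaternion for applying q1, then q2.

q2 · q1 = -0.0967 - 0.3746i - 0.1433j + 0.9109k
-0.0967 - 0.3746i - 0.1433j + 0.9109k


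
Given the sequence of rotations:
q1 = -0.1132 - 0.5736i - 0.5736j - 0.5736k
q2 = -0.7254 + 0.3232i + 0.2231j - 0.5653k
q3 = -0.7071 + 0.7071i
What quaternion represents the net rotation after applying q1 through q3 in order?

q2 · q1 = 0.0712 - 0.0727i + 0.9005j + 0.4227k
q3 · q2 · q1 = 0.0011 + 0.1018i - 0.9356j + 0.3379k
0.0011 + 0.1018i - 0.9356j + 0.3379k


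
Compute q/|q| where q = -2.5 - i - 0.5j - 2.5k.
-0.6742 - 0.2697i - 0.1348j - 0.6742k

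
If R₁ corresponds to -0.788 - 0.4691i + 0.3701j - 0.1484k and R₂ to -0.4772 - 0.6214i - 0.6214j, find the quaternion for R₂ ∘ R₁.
0.3145 + 0.8057i + 0.2208j - 0.4507k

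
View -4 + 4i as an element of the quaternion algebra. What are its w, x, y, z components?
-4 + 4i + 0j + 0k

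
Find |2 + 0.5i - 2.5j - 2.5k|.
4.093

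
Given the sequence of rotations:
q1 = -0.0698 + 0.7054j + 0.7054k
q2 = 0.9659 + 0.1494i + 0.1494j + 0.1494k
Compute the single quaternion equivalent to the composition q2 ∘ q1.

q2 · q1 = -0.2782 - 0.0104i + 0.5655j + 0.7763k
-0.2782 - 0.0104i + 0.5655j + 0.7763k


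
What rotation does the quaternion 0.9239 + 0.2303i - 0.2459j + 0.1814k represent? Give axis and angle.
axis = (0.6019, -0.6426, 0.4741), θ = π/4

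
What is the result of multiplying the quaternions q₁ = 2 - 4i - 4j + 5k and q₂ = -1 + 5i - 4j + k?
-3 + 30i + 25j + 33k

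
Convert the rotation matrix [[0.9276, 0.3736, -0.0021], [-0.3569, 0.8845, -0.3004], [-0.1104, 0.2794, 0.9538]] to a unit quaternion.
0.9703 + 0.1494i + 0.0279j - 0.1882k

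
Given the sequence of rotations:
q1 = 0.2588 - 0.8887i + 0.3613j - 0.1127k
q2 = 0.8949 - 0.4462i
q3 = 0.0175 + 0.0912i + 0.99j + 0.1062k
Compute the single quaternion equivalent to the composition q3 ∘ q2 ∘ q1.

q2 · q1 = -0.1649 - 0.9108i + 0.273j - 0.2621k
q3 · q2 · q1 = -0.1623 - 0.3194i - 0.2313j + 0.9045k
-0.1623 - 0.3194i - 0.2313j + 0.9045k


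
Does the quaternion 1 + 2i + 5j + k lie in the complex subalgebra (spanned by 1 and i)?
No. The quaternion 1 + 2i + 5j + k has j-coefficient y = 5 and k-coefficient z = 1, not both zero, so it does not lie in the complex subalgebra spanned by 1 and i.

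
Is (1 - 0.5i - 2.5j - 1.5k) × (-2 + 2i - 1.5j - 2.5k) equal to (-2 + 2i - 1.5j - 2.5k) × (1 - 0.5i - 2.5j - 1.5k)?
No: pq = -8.5 + 7i - 0.75j + 6.25k ≠ -8.5 - i + 7.75j - 5.25k = qp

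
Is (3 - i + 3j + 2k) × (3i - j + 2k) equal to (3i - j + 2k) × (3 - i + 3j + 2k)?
No: pq = 2 + 17i + 5j - 2k ≠ 2 + i - 11j + 14k = qp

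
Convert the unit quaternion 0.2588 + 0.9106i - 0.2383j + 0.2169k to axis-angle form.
axis = (0.9427, -0.2467, 0.2245), θ = 5π/6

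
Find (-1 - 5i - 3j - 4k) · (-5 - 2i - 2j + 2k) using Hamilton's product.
-3 + 13i + 35j + 22k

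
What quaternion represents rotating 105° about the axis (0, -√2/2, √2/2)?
0.6088 - 0.561j + 0.561k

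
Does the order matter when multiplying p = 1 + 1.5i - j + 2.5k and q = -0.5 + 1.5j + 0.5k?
Yes: pq = -0.25 - 5i + 1.25j + 1.5k ≠ -0.25 + 3.5i + 2.75j - 3k = qp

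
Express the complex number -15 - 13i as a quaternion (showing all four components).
-15 - 13i + 0j + 0k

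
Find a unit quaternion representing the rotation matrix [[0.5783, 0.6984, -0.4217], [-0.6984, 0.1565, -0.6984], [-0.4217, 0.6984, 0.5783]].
0.7604 + 0.4592i - 0.4592k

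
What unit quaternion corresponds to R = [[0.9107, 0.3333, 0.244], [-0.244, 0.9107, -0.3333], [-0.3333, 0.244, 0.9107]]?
0.9659 + 0.1494i + 0.1494j - 0.1494k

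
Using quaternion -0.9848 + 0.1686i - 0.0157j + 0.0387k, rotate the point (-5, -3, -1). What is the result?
(-5.239, -2.744, 0.147)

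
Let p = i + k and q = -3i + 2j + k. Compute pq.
2 - 2i - 4j + 2k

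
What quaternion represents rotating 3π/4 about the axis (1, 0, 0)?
0.3827 + 0.9239i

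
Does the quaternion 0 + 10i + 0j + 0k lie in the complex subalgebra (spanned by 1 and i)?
Yes. The quaternion 10i has j- and k-coefficients y = z = 0, so it lies in the complex subalgebra spanned by 1 and i.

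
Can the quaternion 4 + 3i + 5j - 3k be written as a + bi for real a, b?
No. The quaternion 4 + 3i + 5j - 3k has j-coefficient y = 5 and k-coefficient z = -3, not both zero, so it does not lie in the complex subalgebra spanned by 1 and i.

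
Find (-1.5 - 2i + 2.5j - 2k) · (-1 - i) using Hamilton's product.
-0.5 + 3.5i - 0.5j + 4.5k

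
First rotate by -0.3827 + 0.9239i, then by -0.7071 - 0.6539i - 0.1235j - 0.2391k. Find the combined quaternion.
0.8747 - 0.403i - 0.1736j + 0.2056k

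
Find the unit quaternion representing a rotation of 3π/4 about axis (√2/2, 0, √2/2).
0.3827 + 0.6533i + 0.6533k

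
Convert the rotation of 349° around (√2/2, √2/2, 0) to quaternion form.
-0.9954 + 0.0678i + 0.0678j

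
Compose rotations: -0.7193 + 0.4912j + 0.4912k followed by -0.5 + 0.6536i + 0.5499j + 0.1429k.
0.0193 - 0.2702i - 0.9622j - 0.0273k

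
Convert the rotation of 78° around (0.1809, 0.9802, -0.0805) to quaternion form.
0.7771 + 0.1138i + 0.6169j - 0.0507k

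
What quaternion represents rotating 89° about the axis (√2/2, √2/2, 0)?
0.7133 + 0.4956i + 0.4956j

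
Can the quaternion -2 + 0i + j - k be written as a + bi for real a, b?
No. The quaternion -2 + j - k has j-coefficient y = 1 and k-coefficient z = -1, not both zero, so it does not lie in the complex subalgebra spanned by 1 and i.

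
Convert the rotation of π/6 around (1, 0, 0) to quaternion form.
0.9659 + 0.2588i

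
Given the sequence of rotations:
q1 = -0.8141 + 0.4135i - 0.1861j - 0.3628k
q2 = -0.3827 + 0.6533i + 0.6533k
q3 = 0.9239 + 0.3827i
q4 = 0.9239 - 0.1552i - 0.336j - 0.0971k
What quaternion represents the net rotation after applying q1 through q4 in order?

q2 · q1 = 0.2784 - 0.5685i + 0.5784j - 0.5146k
q3 · q2 · q1 = 0.4748 - 0.4187i + 0.7313j - 0.2541k
q4 · q3 · q2 · q1 = 0.5947 - 0.3041i + 0.5173j - 0.535k
0.5947 - 0.3041i + 0.5173j - 0.535k


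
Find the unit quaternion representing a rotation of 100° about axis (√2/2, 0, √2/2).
0.6428 + 0.5417i + 0.5417k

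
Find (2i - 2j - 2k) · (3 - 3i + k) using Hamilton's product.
8 + 4i - 2j - 12k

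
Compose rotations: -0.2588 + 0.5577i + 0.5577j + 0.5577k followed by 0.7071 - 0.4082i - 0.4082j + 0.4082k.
0.0447 + 0.0447i + 0.9553j + 0.2887k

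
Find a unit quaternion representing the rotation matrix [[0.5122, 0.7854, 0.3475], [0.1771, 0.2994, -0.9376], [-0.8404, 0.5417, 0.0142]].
0.6756 + 0.5474i + 0.4396j - 0.2251k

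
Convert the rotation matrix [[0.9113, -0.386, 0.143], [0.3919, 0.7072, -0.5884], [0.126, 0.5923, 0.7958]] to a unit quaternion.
0.9239 + 0.3195i + 0.0046j + 0.2105k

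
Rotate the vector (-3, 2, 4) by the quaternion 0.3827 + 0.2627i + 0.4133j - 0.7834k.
(2.96, -2.978, 3.372)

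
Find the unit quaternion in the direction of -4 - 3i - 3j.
-0.686 - 0.5145i - 0.5145j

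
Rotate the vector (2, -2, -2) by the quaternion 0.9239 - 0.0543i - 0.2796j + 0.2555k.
(3.398, -0.637, -0.211)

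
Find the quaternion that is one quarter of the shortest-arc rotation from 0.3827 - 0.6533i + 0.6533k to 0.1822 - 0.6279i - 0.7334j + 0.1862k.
0.3587 - 0.7033i - 0.2105j + 0.5765k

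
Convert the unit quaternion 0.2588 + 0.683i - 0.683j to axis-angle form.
axis = (√2/2, -√2/2, 0), θ = 5π/6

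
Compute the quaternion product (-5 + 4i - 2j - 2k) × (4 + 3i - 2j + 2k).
-32 - 7i - 12j - 20k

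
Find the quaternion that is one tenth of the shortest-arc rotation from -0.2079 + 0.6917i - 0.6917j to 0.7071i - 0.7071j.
-0.1874 + 0.6946i - 0.6946j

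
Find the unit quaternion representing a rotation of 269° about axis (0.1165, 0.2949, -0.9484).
-0.7009 + 0.0831i + 0.2103j - 0.6764k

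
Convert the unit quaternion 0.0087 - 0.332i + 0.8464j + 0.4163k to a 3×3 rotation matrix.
[[-0.7794, -0.5693, -0.2617], [-0.5548, 0.4329, 0.7105], [-0.2912, 0.6989, -0.6532]]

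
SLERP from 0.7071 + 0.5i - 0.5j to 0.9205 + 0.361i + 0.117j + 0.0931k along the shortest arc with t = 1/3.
0.8225 + 0.4778i - 0.3067j + 0.0333k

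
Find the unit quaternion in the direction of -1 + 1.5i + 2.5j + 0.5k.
-0.3203 + 0.4804i + 0.8006j + 0.1601k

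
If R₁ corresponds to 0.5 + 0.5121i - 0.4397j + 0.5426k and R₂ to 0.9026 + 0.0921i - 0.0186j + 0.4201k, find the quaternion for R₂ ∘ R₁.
0.168 + 0.6829i - 0.241j + 0.6688k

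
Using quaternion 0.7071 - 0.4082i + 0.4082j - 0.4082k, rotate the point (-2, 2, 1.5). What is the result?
(1.187, 2.854, -0.833)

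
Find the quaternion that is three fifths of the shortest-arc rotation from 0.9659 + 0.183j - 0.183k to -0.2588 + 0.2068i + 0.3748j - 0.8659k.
0.768 - 0.1657i - 0.194j + 0.5874k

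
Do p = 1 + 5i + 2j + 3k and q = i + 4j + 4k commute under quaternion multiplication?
No: pq = -25 - 3i - 13j + 22k ≠ -25 + 5i + 21j - 14k = qp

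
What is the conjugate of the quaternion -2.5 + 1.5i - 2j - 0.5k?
-2.5 - 1.5i + 2j + 0.5k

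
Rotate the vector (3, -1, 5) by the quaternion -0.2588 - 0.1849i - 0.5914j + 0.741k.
(-2.835, -5.189, 0.201)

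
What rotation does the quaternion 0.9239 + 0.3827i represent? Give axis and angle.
axis = (1, 0, 0), θ = π/4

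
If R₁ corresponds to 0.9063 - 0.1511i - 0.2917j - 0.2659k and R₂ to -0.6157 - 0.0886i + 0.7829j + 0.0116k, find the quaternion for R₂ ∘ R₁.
-0.3399 - 0.1921i + 0.8638j + 0.3184k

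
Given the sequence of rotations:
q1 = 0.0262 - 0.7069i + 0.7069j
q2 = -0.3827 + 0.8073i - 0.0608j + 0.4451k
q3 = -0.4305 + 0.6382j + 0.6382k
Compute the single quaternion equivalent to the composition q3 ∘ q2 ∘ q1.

q2 · q1 = 0.6036 - 0.023i - 0.5868j + 0.5394k
q3 · q2 · q1 = -0.2296 + 0.7286i + 0.6232j + 0.1677k
-0.2296 + 0.7286i + 0.6232j + 0.1677k


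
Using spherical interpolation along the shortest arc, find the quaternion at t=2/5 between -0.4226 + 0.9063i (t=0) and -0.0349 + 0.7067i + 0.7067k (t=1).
-0.2905 + 0.9038i + 0.3142k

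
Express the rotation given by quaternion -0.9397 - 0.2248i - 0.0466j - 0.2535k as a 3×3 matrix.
[[0.8671, -0.4555, 0.2016], [0.4974, 0.7704, -0.3989], [0.0264, 0.4461, 0.8946]]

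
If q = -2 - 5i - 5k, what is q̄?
-2 + 5i + 5k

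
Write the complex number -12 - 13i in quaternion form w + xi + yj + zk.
-12 - 13i + 0j + 0k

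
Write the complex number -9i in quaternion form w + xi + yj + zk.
0 - 9i + 0j + 0k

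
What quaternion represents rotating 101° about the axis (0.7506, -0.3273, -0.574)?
0.6361 + 0.5792i - 0.2526j - 0.4429k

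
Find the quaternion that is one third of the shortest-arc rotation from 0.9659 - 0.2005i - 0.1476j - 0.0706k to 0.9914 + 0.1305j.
0.9881 - 0.1352i - 0.0552j - 0.0476k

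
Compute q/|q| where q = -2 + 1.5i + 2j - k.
-0.5963 + 0.4472i + 0.5963j - 0.2981k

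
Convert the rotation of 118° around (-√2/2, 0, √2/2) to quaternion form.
0.515 - 0.6061i + 0.6061k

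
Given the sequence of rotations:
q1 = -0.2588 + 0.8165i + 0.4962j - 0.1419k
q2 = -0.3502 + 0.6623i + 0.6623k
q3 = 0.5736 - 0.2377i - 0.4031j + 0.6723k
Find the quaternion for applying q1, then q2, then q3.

q2 · q1 = -0.3562 - 0.786i + 0.461j + 0.2069k
q3 · q2 · q1 = -0.3444 - 0.7595i - 0.0712j - 0.5472k
-0.3444 - 0.7595i - 0.0712j - 0.5472k


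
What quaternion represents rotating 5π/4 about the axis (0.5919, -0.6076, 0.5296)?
-0.3827 + 0.5468i - 0.5613j + 0.4893k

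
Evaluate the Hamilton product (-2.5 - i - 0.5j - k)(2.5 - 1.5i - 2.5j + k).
-8 - 1.75i + 7.5j - 3.25k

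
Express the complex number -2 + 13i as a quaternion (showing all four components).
-2 + 13i + 0j + 0k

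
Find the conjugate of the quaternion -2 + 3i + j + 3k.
-2 - 3i - j - 3k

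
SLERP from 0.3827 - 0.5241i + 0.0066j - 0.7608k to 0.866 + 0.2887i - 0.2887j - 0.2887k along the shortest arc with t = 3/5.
0.7928 - 0.054i - 0.1988j - 0.5736k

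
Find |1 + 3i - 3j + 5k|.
√44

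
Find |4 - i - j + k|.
√19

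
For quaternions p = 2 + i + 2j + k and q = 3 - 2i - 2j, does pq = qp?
No: pq = 12 + i + 5k ≠ 12 - 3i + 4j + k = qp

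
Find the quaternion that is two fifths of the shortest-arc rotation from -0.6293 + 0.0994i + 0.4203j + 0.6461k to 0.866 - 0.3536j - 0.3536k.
-0.7382 + 0.0607i + 0.4011j + 0.5389k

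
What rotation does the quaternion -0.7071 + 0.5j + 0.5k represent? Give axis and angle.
axis = (0, √2/2, √2/2), θ = 3π/2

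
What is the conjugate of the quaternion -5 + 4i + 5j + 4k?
-5 - 4i - 5j - 4k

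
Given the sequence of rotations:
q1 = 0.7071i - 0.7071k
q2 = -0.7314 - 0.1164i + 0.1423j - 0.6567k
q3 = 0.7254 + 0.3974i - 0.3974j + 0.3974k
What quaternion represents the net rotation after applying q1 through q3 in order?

q2 · q1 = -0.382 - 0.6178i - 0.5467j + 0.4166k
q3 · q2 · q1 = -0.4144 - 0.5483i - 0.6558j - 0.3124k
-0.4144 - 0.5483i - 0.6558j - 0.3124k


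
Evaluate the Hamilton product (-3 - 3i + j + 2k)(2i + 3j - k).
5 - 13i - 8j - 8k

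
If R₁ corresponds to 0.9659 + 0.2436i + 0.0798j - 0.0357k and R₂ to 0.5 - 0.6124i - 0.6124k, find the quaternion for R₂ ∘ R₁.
0.6103 - 0.4208i - 0.1311j - 0.6582k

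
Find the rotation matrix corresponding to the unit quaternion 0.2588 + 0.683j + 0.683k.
[[-0.866, -0.3535, 0.3535], [0.3535, 0.067, 0.933], [-0.3535, 0.933, 0.067]]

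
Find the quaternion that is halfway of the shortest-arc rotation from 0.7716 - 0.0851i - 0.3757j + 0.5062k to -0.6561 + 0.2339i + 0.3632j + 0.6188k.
0.8691 - 0.1942i - 0.4498j - 0.0685k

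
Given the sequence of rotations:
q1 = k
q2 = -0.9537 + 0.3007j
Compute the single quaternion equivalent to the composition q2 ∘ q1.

q2 · q1 = 0.3007i - 0.9537k
0.3007i - 0.9537k


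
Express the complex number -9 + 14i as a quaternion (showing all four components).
-9 + 14i + 0j + 0k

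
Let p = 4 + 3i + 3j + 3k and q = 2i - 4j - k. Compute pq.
9 + 17i - 7j - 22k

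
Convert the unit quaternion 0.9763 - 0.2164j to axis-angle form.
axis = (0, -1, 0), θ = 25°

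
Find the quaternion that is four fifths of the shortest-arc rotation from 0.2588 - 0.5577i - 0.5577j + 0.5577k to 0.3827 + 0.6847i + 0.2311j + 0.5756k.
-0.2801 - 0.8001i - 0.3783j - 0.3719k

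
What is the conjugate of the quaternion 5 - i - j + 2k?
5 + i + j - 2k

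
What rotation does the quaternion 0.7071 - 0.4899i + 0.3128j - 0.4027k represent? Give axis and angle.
axis = (-0.6928, 0.4424, -0.5695), θ = π/2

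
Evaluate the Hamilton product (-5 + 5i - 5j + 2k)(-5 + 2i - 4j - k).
-3 - 22i + 54j - 15k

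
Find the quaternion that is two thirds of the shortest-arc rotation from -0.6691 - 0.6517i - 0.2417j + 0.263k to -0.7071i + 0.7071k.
-0.2501 - 0.7504i - 0.0904j + 0.6051k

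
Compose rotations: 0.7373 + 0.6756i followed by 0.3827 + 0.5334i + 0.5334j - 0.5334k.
-0.0782 + 0.6518i + 0.0329j - 0.7536k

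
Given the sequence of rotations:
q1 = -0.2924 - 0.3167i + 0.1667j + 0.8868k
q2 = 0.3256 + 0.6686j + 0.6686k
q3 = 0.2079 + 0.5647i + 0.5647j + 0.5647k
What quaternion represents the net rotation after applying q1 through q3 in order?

q2 · q1 = -0.7996 + 0.3783i - 0.353j + 0.305k
q3 · q2 · q1 = -0.3528 - 0.0013i - 0.4835j - 0.8011k
-0.3528 - 0.0013i - 0.4835j - 0.8011k


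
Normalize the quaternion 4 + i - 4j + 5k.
0.5252 + 0.1313i - 0.5252j + 0.6565k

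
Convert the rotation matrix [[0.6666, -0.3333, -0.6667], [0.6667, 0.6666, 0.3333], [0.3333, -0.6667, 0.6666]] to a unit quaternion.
0.866 - 0.2887i - 0.2887j + 0.2887k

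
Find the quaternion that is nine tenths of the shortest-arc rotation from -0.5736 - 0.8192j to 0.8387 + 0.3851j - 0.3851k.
-0.8268 - 0.4393j + 0.3514k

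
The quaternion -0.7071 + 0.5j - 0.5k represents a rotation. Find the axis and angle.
axis = (0, √2/2, -√2/2), θ = 3π/2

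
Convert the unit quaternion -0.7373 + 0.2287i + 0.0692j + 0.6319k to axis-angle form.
axis = (0.3385, 0.1024, 0.9354), θ = 275°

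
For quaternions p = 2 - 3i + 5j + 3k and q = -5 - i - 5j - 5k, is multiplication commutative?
No: pq = 27 + 3i - 53j - 5k ≠ 27 + 23i - 17j - 45k = qp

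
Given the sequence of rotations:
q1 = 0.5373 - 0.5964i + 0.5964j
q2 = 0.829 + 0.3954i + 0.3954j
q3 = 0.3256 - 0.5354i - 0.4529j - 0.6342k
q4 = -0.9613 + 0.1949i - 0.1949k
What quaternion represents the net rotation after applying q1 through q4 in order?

q2 · q1 = 0.4454 - 0.282i + 0.7069j + 0.4716k
q3 · q2 · q1 = 0.6133 - 0.0956i + 0.4598j - 0.6351k
q4 · q3 · q2 · q1 = -0.6947 + 0.301i - 0.2996j + 0.5806k
-0.6947 + 0.301i - 0.2996j + 0.5806k


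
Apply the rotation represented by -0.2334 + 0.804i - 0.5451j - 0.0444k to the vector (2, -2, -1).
(2.415, -1.542, 0.889)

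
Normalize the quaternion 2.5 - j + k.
0.8704 - 0.3482j + 0.3482k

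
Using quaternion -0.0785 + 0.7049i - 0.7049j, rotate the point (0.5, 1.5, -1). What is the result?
(-1.598, -0.598, 0.766)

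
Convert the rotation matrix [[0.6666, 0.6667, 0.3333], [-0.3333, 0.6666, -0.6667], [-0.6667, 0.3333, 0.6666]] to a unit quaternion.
0.866 + 0.2887i + 0.2887j - 0.2887k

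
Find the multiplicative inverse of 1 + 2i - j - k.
0.1429 - 0.2857i + 0.1429j + 0.1429k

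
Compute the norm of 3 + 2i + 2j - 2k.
√21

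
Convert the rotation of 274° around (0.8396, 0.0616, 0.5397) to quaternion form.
-0.7314 + 0.5726i + 0.042j + 0.3681k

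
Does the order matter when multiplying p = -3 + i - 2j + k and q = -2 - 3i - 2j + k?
Yes: pq = 4 + 7i + 6j - 13k ≠ 4 + 7i + 14j + 3k = qp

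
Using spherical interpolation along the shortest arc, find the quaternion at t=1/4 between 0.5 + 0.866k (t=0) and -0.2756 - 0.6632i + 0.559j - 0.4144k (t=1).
0.491 + 0.1985i - 0.1673j + 0.8316k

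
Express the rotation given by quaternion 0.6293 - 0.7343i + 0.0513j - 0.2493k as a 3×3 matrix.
[[0.8704, 0.2384, 0.4307], [-0.3891, -0.2027, 0.8986], [0.3016, -0.9498, -0.0837]]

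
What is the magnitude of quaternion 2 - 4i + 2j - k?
5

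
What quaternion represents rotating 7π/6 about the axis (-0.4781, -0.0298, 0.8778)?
-0.2588 - 0.4618i - 0.0288j + 0.8479k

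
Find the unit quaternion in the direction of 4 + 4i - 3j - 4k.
0.5298 + 0.5298i - 0.3974j - 0.5298k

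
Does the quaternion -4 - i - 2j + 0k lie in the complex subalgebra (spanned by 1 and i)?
No. The quaternion -4 - i - 2j has j-coefficient y = -2 and k-coefficient z = 0, not both zero, so it does not lie in the complex subalgebra spanned by 1 and i.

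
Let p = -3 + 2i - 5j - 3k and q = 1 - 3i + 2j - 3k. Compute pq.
4 + 32i + 4j - 5k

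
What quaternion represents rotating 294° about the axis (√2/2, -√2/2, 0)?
-0.8387 + 0.3851i - 0.3851j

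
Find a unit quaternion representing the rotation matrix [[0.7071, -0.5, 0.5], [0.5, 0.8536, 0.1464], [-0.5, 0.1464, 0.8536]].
0.9239 + 0.2706j + 0.2706k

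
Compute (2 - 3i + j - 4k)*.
2 + 3i - j + 4k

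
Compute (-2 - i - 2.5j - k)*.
-2 + i + 2.5j + k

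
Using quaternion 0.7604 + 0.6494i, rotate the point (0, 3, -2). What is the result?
(0, 2.445, 2.65)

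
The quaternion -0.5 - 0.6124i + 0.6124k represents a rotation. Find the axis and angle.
axis = (-√2/2, 0, √2/2), θ = 4π/3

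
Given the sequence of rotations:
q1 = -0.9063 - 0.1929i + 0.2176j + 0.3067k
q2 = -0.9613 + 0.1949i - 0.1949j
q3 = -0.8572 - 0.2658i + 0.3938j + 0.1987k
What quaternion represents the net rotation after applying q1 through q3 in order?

q2 · q1 = 0.9512 - 0.051i - 0.0923j - 0.29k
q3 · q2 · q1 = -0.735 - 0.305i + 0.3665j + 0.4822k
-0.735 - 0.305i + 0.3665j + 0.4822k


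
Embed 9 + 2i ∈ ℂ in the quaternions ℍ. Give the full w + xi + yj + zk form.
9 + 2i + 0j + 0k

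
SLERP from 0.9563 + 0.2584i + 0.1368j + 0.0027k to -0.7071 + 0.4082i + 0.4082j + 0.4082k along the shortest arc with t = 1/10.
0.9771 + 0.1921i + 0.0787j - 0.0465k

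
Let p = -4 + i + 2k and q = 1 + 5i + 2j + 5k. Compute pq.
-19 - 23i - 3j - 16k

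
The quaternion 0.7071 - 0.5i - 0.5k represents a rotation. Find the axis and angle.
axis = (-√2/2, 0, -√2/2), θ = π/2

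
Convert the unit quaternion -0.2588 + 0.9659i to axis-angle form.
axis = (1, 0, 0), θ = 7π/6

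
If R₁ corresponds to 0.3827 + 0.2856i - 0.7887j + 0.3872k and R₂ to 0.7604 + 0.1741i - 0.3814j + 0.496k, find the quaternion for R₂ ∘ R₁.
-0.2516 + 0.5273i - 0.6714j + 0.4559k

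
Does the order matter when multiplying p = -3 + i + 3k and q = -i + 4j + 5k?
Yes: pq = -14 - 9i - 20j - 11k ≠ -14 + 15i - 4j - 19k = qp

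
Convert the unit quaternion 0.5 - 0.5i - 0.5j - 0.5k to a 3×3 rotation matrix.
[[0, 1, 0], [0, 0, 1], [1, 0, 0]]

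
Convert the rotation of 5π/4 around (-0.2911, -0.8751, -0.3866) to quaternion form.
-0.3827 - 0.2689i - 0.8085j - 0.3572k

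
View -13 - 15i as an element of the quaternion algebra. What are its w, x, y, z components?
-13 - 15i + 0j + 0k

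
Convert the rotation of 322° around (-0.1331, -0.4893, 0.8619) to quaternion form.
-0.9455 - 0.0433i - 0.1593j + 0.2806k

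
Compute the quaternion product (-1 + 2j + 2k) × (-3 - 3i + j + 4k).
-7 + 9i - 13j - 4k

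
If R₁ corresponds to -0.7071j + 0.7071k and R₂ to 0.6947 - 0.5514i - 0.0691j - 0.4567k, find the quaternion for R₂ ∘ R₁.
0.2741 - 0.3718i - 0.1013j + 0.8811k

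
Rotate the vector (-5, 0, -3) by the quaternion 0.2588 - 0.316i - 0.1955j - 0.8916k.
(1.945, 0.153, -5.495)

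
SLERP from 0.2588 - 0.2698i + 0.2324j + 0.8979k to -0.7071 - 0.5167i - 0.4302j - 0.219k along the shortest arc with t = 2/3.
0.6568 + 0.2863i + 0.4312j + 0.5484k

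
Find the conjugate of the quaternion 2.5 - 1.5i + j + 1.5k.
2.5 + 1.5i - j - 1.5k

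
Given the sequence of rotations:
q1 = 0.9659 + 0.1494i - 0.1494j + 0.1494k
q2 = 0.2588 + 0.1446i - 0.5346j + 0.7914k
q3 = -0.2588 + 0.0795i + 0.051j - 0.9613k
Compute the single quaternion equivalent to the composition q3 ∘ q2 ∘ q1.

q2 · q1 = 0.0303 + 0.2167i - 0.4584j + 0.8613k
q3 · q2 · q1 = 0.8263 - 0.4504i - 0.1566j - 0.2995k
0.8263 - 0.4504i - 0.1566j - 0.2995k


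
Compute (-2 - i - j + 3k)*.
-2 + i + j - 3k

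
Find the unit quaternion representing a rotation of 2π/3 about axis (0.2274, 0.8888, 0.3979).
0.5 + 0.1969i + 0.7697j + 0.3446k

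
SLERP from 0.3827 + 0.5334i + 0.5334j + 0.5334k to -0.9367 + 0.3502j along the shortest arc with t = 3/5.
0.9135 + 0.2873i + 0.0228j + 0.2873k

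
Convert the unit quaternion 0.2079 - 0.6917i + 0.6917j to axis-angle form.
axis = (-√2/2, √2/2, 0), θ = 156°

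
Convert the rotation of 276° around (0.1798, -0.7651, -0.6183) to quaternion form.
-0.7431 + 0.1203i - 0.512j - 0.4137k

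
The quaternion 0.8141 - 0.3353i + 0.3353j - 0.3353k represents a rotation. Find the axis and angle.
axis = (-√3/3, √3/3, -√3/3), θ = 71°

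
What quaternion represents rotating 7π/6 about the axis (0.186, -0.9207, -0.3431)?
-0.2588 + 0.1797i - 0.8893j - 0.3314k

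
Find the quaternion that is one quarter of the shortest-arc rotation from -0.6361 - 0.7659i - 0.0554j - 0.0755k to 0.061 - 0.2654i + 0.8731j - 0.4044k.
-0.5419 - 0.7718i + 0.2585j - 0.2093k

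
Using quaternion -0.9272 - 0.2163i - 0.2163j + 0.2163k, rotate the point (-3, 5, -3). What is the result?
(-0.888, 6.471, 0.583)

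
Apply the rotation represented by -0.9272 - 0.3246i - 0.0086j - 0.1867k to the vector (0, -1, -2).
(0.066, 0.478, -2.183)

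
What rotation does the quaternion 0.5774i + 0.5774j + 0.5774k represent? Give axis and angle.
axis = (√3/3, √3/3, √3/3), θ = π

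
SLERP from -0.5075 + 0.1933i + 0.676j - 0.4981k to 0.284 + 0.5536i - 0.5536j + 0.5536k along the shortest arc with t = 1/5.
-0.4864 + 0.0378i + 0.6869j - 0.5386k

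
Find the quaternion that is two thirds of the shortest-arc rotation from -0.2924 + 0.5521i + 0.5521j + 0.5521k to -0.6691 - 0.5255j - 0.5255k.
0.3908 + 0.2285i + 0.6305j + 0.6305k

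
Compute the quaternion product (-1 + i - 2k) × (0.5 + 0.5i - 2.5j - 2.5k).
-6 - 5i + 4j - k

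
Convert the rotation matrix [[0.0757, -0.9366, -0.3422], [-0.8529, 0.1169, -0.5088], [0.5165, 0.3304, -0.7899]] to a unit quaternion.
-0.3173 - 0.6612i + 0.6766j - 0.0659k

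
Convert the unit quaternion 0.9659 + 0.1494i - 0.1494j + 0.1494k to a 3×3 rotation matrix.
[[0.9107, -0.3333, -0.244], [0.244, 0.9107, -0.3333], [0.3333, 0.244, 0.9107]]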